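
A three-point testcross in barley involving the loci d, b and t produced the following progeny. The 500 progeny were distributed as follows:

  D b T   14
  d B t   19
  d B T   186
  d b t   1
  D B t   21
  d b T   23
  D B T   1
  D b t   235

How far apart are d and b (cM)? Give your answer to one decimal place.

9.2 cM

The two most frequent reciprocal classes, d B T and D b t, are the parental types, so the F1 was d B T / D b t.
The two rarest classes, D B T and d b t, are the double crossovers. Comparing them with the parentals, only the d allele has switched, so d is the middle locus and the order is t – d – b.
Crossovers in the d–b interval produce the single-crossover classes d b T and D B t (23 + 21 = 44) plus the double crossovers (2).
RF(d–b) = (44 + 2) / 500 = 46/500 = 0.0920 → 9.2 cM.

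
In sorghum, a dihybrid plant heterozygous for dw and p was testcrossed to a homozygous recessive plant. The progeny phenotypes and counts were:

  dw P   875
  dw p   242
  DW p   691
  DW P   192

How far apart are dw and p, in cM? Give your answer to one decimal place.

The two most frequent classes, DW p (691) and dw P (875), are the parental types, so the F1 was DW p / dw P.
The recombinant classes are DW P and dw p: 192 + 242 = 434.
Recombination frequency = 434/2000 = 0.2170 ≈ 21.7%, i.e. 21.7 cM.

21.7 cM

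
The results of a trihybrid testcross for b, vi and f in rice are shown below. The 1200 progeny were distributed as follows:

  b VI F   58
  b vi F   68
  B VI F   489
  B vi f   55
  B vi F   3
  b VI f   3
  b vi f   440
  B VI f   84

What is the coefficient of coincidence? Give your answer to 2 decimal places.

The two most frequent reciprocal classes, B VI F and b vi f, are the parental types, so the F1 was B VI F / b vi f.
The two rarest classes, B vi F and b VI f, are the double crossovers. Comparing them with the parentals, only the vi allele has switched, so vi is the middle locus and the order is f – vi – b.
f–vi: (152 + 6)/1200 = 0.1317; vi–b: (113 + 6)/1200 = 0.0992.
Expected DCO frequency = 0.1317 × 0.0992 ≈ 0.01306; observed = 6/1200 ≈ 0.00500.
Coefficient of coincidence = 0.00500/0.01306 ≈ 0.38.

0.38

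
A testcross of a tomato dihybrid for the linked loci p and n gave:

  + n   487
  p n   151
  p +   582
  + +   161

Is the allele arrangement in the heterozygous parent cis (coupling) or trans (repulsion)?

trans

The two most frequent classes are + n (487) and p + (582); these are the parental (non-recombinant) types.
So the F1 carried + n on one chromosome and p + on the other — the recessive alleles are on opposite chromosomes (trans / repulsion).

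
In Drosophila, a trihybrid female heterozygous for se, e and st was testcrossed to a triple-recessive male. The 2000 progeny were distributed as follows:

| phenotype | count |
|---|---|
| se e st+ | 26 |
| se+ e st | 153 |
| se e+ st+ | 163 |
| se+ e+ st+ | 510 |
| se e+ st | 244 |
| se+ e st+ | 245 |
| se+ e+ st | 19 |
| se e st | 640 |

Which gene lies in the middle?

st

The two most frequent reciprocal classes, se e st and se+ e+ st+, are the parental types, so the F1 was se e st / se+ e+ st+.
The two rarest classes, se e st+ and se+ e+ st, are the double crossovers. Comparing them with the parentals, only the st allele has switched, so st is the middle locus and the order is e – st – se.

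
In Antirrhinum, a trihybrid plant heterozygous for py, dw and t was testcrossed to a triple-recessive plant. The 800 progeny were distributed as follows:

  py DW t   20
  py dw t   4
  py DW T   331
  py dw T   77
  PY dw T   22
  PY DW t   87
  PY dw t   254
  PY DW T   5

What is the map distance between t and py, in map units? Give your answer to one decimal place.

6.4 map units

The two most frequent reciprocal classes, PY dw t and py DW T, are the parental types, so the F1 was PY dw t / py DW T.
The two rarest classes, py dw t and PY DW T, are the double crossovers. Comparing them with the parentals, only the py allele has switched, so py is the middle locus and the order is t – py – dw.
Crossovers in the t–py interval produce the single-crossover classes PY dw T and py DW t (22 + 20 = 42) plus the double crossovers (9).
RF(t–py) = (42 + 9) / 800 = 51/800 = 0.0638 → 6.4 map units.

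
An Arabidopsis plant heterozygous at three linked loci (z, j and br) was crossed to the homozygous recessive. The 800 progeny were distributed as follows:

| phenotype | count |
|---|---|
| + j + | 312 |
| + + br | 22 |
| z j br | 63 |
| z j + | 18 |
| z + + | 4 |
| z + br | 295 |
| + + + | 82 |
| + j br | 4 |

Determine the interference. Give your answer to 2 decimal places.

0.13

The two most frequent reciprocal classes, + j + and z + br, are the parental types, so the F1 was + j + / z + br.
The two rarest classes, + j br and z + +, are the double crossovers. Comparing them with the parentals, only the br allele has switched, so br is the middle locus and the order is z – br – j.
z–br: (40 + 8)/800 = 0.0600; br–j: (145 + 8)/800 = 0.1913.
Expected DCO frequency = 0.0600 × 0.1913 ≈ 0.01148; observed = 8/800 ≈ 0.01000.
Coefficient of coincidence = 0.01000/0.01148 ≈ 0.87; interference = 1 − 0.87 = 0.13.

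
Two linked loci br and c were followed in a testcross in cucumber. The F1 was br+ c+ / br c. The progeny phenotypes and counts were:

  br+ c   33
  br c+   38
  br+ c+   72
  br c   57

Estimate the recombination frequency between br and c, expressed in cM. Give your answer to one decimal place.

35.5 cM

The recombinant classes are br+ c and br c+: 33 + 38 = 71.
Recombination frequency = 71/200 = 0.3550 ≈ 35.5%, i.e. 35.5 cM.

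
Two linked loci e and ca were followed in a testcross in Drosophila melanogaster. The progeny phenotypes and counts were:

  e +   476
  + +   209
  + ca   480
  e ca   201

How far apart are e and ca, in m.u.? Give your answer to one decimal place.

30.0 m.u.

The two most frequent classes, + ca (480) and e + (476), are the parental types, so the F1 was + ca / e +.
The recombinant classes are + + and e ca: 209 + 201 = 410.
Recombination frequency = 410/1366 = 0.3001 ≈ 30.0%, i.e. 30.0 m.u.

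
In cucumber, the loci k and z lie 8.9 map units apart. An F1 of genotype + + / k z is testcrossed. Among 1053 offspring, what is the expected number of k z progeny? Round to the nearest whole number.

A map distance of 8.9 map units corresponds to a recombination frequency of 0.089.
The F1 is + + / k z, so k z is a parental gamete class with expected frequency (1 − r)/2 = 0.911/2 = 0.4555.
Expected number = 0.4555 × 1053 = 479.64 ≈ 480.

480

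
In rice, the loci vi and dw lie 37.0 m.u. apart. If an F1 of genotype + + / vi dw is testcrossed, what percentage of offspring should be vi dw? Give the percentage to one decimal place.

31.5%

A map distance of 37.0 m.u. corresponds to a recombination frequency of 0.370.
The F1 is + + / vi dw, so vi dw is a parental gamete class with expected frequency (1 − r)/2 = 0.630/2 = 0.3150.
That is 0.3150 = 31.5% of the progeny.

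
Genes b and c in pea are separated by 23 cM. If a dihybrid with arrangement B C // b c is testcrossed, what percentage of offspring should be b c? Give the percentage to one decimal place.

38.5%

A map distance of 23 cM corresponds to a recombination frequency of 0.230.
The F1 is B C / b c, so b c is a parental gamete class with expected frequency (1 − r)/2 = 0.770/2 = 0.3850.
That is 0.3850 = 38.5% of the progeny.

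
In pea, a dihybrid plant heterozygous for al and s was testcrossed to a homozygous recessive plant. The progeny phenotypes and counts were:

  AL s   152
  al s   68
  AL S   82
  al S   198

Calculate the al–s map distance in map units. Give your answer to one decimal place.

The two most frequent classes, AL s (152) and al S (198), are the parental types, so the F1 was AL s / al S.
The recombinant classes are AL S and al s: 82 + 68 = 150.
Recombination frequency = 150/500 = 0.3000 ≈ 30.0%, i.e. 30.0 map units.

30.0 map units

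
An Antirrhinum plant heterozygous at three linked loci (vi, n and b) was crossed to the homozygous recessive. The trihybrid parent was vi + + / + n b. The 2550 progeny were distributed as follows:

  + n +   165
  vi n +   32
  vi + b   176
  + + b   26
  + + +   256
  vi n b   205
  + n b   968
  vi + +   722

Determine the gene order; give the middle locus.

The two rarest classes, vi n + and + + b, are the double crossovers. Comparing them with the parentals, only the n allele has switched, so n is the middle locus and the order is vi – n – b.

n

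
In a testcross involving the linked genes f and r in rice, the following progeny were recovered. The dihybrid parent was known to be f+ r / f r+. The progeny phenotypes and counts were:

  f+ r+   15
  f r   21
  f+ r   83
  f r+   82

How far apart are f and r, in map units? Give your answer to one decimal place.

17.9 map units

The recombinant classes are f+ r+ and f r: 15 + 21 = 36.
Recombination frequency = 36/201 = 0.1791 ≈ 17.9%, i.e. 17.9 map units.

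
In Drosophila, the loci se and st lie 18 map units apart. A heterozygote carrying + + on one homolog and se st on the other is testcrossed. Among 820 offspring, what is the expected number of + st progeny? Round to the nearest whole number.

A map distance of 18 map units corresponds to a recombination frequency of 0.180.
The F1 is + + / se st, so + st is a recombinant gamete class with expected frequency r/2 = 0.180/2 = 0.0900.
Expected number = 0.0900 × 820 = 73.80 ≈ 74.

74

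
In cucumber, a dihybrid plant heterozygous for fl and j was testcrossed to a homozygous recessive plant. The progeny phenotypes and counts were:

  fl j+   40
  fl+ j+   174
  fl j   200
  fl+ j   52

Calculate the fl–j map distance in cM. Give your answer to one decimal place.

19.7 cM

The two most frequent classes, fl+ j+ (174) and fl j (200), are the parental types, so the F1 was fl+ j+ / fl j.
The recombinant classes are fl+ j and fl j+: 52 + 40 = 92.
Recombination frequency = 92/466 = 0.1974 ≈ 19.7%, i.e. 19.7 cM.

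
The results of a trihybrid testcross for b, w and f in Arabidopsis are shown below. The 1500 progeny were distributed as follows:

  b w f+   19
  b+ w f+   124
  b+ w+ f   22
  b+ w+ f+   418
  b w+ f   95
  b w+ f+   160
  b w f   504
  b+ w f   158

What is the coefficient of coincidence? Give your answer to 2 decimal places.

0.66

The two most frequent reciprocal classes, b+ w+ f+ and b w f, are the parental types, so the F1 was b+ w+ f+ / b w f.
The two rarest classes, b+ w+ f and b w f+, are the double crossovers. Comparing them with the parentals, only the f allele has switched, so f is the middle locus and the order is b – f – w.
b–f: (318 + 41)/1500 = 0.2393; f–w: (219 + 41)/1500 = 0.1733.
Expected DCO frequency = 0.2393 × 0.1733 ≈ 0.04147; observed = 41/1500 ≈ 0.02733.
Coefficient of coincidence = 0.02733/0.04147 ≈ 0.66.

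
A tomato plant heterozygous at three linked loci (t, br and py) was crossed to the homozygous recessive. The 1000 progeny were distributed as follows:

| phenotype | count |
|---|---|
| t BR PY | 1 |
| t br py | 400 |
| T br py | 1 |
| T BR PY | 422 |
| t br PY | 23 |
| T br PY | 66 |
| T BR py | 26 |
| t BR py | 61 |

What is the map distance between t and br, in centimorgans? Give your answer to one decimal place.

12.9 centimorgans

The two most frequent reciprocal classes, T BR PY and t br py, are the parental types, so the F1 was T BR PY / t br py.
The two rarest classes, t BR PY and T br py, are the double crossovers. Comparing them with the parentals, only the t allele has switched, so t is the middle locus and the order is py – t – br.
Crossovers in the t–br interval produce the single-crossover classes T br PY and t BR py (66 + 61 = 127) plus the double crossovers (2).
RF(t–br) = (127 + 2) / 1000 = 129/1000 = 0.1290 → 12.9 centimorgans.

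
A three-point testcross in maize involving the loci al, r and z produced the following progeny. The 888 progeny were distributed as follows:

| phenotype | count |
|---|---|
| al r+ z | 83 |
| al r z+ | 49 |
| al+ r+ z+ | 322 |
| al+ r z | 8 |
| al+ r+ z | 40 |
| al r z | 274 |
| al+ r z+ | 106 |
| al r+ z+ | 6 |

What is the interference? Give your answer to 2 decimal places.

0.41

The two most frequent reciprocal classes, al+ r+ z+ and al r z, are the parental types, so the F1 was al+ r+ z+ / al r z.
The two rarest classes, al r+ z+ and al+ r z, are the double crossovers. Comparing them with the parentals, only the al allele has switched, so al is the middle locus and the order is z – al – r.
z–al: (89 + 14)/888 = 0.1160; al–r: (189 + 14)/888 = 0.2286.
Expected DCO frequency = 0.1160 × 0.2286 ≈ 0.02652; observed = 14/888 ≈ 0.01577.
Coefficient of coincidence = 0.01577/0.02652 ≈ 0.59; interference = 1 − 0.59 = 0.41.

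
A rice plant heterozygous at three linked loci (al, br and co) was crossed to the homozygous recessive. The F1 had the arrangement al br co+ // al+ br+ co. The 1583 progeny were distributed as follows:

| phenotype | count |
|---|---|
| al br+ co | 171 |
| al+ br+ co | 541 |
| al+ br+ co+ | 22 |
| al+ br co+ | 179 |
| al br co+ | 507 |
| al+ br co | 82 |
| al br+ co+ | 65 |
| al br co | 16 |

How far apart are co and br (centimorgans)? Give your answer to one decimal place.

11.7 centimorgans

The two rarest classes, al br co and al+ br+ co+, are the double crossovers. Comparing them with the parentals, only the co allele has switched, so co is the middle locus and the order is br – co – al.
Crossovers in the br–co interval produce the single-crossover classes al br+ co+ and al+ br co (65 + 82 = 147) plus the double crossovers (38).
RF(br–co) = (147 + 38) / 1583 = 185/1583 = 0.1169 → 11.7 centimorgans.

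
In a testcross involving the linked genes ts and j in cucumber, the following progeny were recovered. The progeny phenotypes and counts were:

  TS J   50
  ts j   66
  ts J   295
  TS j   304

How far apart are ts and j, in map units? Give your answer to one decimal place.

The two most frequent classes, TS j (304) and ts J (295), are the parental types, so the F1 was TS j / ts J.
The recombinant classes are TS J and ts j: 50 + 66 = 116.
Recombination frequency = 116/715 = 0.1622 ≈ 16.2%, i.e. 16.2 map units.

16.2 map units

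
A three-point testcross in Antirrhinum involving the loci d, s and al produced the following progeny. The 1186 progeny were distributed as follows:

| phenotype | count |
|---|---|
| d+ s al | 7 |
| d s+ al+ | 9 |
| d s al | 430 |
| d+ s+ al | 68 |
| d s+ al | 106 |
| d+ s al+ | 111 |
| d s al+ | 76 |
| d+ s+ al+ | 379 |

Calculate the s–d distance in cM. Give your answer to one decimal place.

The two most frequent reciprocal classes, d+ s+ al+ and d s al, are the parental types, so the F1 was d+ s+ al+ / d s al.
The two rarest classes, d s+ al+ and d+ s al, are the double crossovers. Comparing them with the parentals, only the d allele has switched, so d is the middle locus and the order is al – d – s.
Crossovers in the d–s interval produce the single-crossover classes d+ s al+ and d s+ al (111 + 106 = 217) plus the double crossovers (16).
RF(d–s) = (217 + 16) / 1186 = 233/1186 = 0.1965 → 19.6 cM.

19.6 cM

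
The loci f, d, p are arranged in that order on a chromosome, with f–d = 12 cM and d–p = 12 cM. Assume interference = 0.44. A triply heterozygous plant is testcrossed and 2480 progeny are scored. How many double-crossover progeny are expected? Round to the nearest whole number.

Map distances give recombination frequencies of 0.120 and 0.120 for the two intervals.
With interference 0.44 (so coincidence = 0.56), expected double-crossover frequency = 0.120 × 0.120 × 0.56 = 0.00806.
Expected number = 0.00806 × 2480 = 20.00 ≈ 20.

20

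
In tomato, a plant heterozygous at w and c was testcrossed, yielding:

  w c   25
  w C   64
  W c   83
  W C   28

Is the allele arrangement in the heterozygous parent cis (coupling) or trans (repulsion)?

trans

The two most frequent classes are W c (83) and w C (64); these are the parental (non-recombinant) types.
So the F1 carried W c on one chromosome and w C on the other — the recessive alleles are on opposite chromosomes (trans / repulsion).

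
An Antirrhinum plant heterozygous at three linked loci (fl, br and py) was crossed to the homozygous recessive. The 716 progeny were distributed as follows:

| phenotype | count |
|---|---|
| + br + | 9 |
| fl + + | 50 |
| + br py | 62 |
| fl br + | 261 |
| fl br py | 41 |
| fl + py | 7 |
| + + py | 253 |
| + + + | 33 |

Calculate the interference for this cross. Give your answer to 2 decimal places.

0.01

The two most frequent reciprocal classes, + + py and fl br +, are the parental types, so the F1 was + + py / fl br +.
The two rarest classes, fl + py and + br +, are the double crossovers. Comparing them with the parentals, only the fl allele has switched, so fl is the middle locus and the order is br – fl – py.
br–fl: (112 + 16)/716 = 0.1788; fl–py: (74 + 16)/716 = 0.1257.
Expected DCO frequency = 0.1788 × 0.1257 ≈ 0.02248; observed = 16/716 ≈ 0.02235.
Coefficient of coincidence = 0.02235/0.02248 ≈ 0.99; interference = 1 − 0.99 = 0.01.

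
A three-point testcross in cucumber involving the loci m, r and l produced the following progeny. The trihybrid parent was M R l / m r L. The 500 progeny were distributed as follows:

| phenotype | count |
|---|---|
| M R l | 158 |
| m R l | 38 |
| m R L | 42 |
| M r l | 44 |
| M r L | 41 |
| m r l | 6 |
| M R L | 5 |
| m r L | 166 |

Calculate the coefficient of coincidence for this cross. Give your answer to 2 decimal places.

0.63

The two rarest classes, M R L and m r l, are the double crossovers. Comparing them with the parentals, only the l allele has switched, so l is the middle locus and the order is m – l – r.
m–l: (79 + 11)/500 = 0.1800; l–r: (86 + 11)/500 = 0.1940.
Expected DCO frequency = 0.1800 × 0.1940 ≈ 0.03492; observed = 11/500 ≈ 0.02200.
Coefficient of coincidence = 0.02200/0.03492 ≈ 0.63.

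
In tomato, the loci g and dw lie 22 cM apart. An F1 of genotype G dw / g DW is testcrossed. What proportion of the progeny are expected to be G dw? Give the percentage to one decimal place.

A map distance of 22 cM corresponds to a recombination frequency of 0.220.
The F1 is G dw / g DW, so G dw is a parental gamete class with expected frequency (1 − r)/2 = 0.780/2 = 0.3900.
That is 0.3900 = 39.0% of the progeny.

39.0%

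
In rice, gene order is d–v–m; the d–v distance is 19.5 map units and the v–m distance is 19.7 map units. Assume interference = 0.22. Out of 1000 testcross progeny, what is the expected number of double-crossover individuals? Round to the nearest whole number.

Map distances give recombination frequencies of 0.195 and 0.197 for the two intervals.
With interference 0.22 (so coincidence = 0.78), expected double-crossover frequency = 0.195 × 0.197 × 0.78 = 0.02996.
Expected number = 0.02996 × 1000 = 29.96 ≈ 30.

30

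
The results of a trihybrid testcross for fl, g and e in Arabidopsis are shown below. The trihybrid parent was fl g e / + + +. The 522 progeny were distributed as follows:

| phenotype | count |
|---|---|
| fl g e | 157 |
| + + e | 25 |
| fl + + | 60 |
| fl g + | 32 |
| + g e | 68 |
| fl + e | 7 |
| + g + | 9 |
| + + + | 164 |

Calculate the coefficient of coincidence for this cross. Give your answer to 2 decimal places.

0.79

The two rarest classes, fl + e and + g +, are the double crossovers. Comparing them with the parentals, only the g allele has switched, so g is the middle locus and the order is fl – g – e.
fl–g: (128 + 16)/522 = 0.2759; g–e: (57 + 16)/522 = 0.1398.
Expected DCO frequency = 0.2759 × 0.1398 ≈ 0.03857; observed = 16/522 ≈ 0.03065.
Coefficient of coincidence = 0.03065/0.03857 ≈ 0.79.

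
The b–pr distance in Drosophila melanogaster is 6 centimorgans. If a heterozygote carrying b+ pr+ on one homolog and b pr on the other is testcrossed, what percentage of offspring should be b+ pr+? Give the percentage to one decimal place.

A map distance of 6 centimorgans corresponds to a recombination frequency of 0.060.
The F1 is b+ pr+ / b pr, so b+ pr+ is a parental gamete class with expected frequency (1 − r)/2 = 0.940/2 = 0.4700.
That is 0.4700 = 47.0% of the progeny.

47.0%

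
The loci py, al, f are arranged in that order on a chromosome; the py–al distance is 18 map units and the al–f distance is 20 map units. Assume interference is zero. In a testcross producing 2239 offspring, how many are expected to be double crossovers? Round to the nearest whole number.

81

Map distances give recombination frequencies of 0.180 and 0.200 for the two intervals.
With no interference, expected double-crossover frequency = 0.180 × 0.200 = 0.03600.
Expected number = 0.03600 × 2239 = 80.60 ≈ 81.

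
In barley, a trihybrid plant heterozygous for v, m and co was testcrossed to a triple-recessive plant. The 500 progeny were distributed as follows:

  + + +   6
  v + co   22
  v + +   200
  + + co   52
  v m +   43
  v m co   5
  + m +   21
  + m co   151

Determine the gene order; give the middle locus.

v

The two most frequent reciprocal classes, + m co and v + +, are the parental types, so the F1 was + m co / v + +.
The two rarest classes, v m co and + + +, are the double crossovers. Comparing them with the parentals, only the v allele has switched, so v is the middle locus and the order is co – v – m.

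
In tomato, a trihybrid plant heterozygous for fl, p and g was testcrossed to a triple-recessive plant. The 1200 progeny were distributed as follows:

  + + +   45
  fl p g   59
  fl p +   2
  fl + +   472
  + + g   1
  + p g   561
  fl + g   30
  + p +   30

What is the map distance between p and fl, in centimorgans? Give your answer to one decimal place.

8.9 centimorgans

The two most frequent reciprocal classes, fl + + and + p g, are the parental types, so the F1 was fl + + / + p g.
The two rarest classes, fl p + and + + g, are the double crossovers. Comparing them with the parentals, only the p allele has switched, so p is the middle locus and the order is fl – p – g.
Crossovers in the fl–p interval produce the single-crossover classes + + + and fl p g (45 + 59 = 104) plus the double crossovers (3).
RF(fl–p) = (104 + 3) / 1200 = 107/1200 = 0.0892 → 8.9 centimorgans.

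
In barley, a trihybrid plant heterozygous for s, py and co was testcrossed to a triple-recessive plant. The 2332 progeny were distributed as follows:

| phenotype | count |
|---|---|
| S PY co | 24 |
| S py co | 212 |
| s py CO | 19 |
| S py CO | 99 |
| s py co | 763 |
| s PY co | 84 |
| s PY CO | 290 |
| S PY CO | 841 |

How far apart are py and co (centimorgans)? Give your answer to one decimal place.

The two most frequent reciprocal classes, s py co and S PY CO, are the parental types, so the F1 was s py co / S PY CO.
The two rarest classes, s py CO and S PY co, are the double crossovers. Comparing them with the parentals, only the co allele has switched, so co is the middle locus and the order is py – co – s.
Crossovers in the py–co interval produce the single-crossover classes s PY co and S py CO (84 + 99 = 183) plus the double crossovers (43).
RF(py–co) = (183 + 43) / 2332 = 226/2332 = 0.0969 → 9.7 centimorgans.

9.7 centimorgans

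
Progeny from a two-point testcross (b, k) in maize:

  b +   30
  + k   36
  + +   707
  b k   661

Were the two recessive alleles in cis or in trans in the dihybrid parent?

The two most frequent classes are + + (707) and b k (661); these are the parental (non-recombinant) types.
So the F1 carried + + on one chromosome and b k on the other — the recessive alleles are on the same chromosome (cis / coupling).

cis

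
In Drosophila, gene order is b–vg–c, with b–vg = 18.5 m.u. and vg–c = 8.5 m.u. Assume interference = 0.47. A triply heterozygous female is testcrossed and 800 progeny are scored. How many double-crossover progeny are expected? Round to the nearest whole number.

7

Map distances give recombination frequencies of 0.185 and 0.085 for the two intervals.
With interference 0.47 (so coincidence = 0.53), expected double-crossover frequency = 0.185 × 0.085 × 0.53 = 0.00833.
Expected number = 0.00833 × 800 = 6.67 ≈ 7.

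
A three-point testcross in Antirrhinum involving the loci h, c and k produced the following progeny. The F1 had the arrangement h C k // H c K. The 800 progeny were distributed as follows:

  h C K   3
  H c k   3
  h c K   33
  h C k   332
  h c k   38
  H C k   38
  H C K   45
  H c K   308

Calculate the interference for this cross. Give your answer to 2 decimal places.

The two rarest classes, h C K and H c k, are the double crossovers. Comparing them with the parentals, only the k allele has switched, so k is the middle locus and the order is c – k – h.
c–k: (83 + 6)/800 = 0.1113; k–h: (71 + 6)/800 = 0.0963.
Expected DCO frequency = 0.1113 × 0.0963 ≈ 0.01072; observed = 6/800 ≈ 0.00750.
Coefficient of coincidence = 0.00750/0.01072 ≈ 0.70; interference = 1 − 0.70 = 0.30.

0.30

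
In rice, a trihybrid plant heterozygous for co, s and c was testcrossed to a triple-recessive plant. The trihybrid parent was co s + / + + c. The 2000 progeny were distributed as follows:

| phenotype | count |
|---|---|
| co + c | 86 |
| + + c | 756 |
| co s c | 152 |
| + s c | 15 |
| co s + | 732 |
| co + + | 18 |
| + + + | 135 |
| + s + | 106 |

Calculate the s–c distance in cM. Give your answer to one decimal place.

16.0 cM

The two rarest classes, co + + and + s c, are the double crossovers. Comparing them with the parentals, only the s allele has switched, so s is the middle locus and the order is c – s – co.
Crossovers in the c–s interval produce the single-crossover classes co s c and + + + (152 + 135 = 287) plus the double crossovers (33).
RF(c–s) = (287 + 33) / 2000 = 320/2000 = 0.1600 → 16.0 cM.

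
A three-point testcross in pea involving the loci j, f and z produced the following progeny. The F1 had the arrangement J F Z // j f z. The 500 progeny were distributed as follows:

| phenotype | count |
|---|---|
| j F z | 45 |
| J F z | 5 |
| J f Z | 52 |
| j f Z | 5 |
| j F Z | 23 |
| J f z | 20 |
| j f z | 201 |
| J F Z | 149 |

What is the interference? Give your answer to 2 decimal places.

0.12

The two rarest classes, J F z and j f Z, are the double crossovers. Comparing them with the parentals, only the z allele has switched, so z is the middle locus and the order is f – z – j.
f–z: (97 + 10)/500 = 0.2140; z–j: (43 + 10)/500 = 0.1060.
Expected DCO frequency = 0.2140 × 0.1060 ≈ 0.02268; observed = 10/500 ≈ 0.02000.
Coefficient of coincidence = 0.02000/0.02268 ≈ 0.88; interference = 1 − 0.88 = 0.12.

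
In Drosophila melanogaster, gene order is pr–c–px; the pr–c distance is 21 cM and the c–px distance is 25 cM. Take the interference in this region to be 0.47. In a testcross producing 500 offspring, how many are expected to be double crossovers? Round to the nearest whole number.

14

Map distances give recombination frequencies of 0.210 and 0.250 for the two intervals.
With interference 0.47 (so coincidence = 0.53), expected double-crossover frequency = 0.210 × 0.250 × 0.53 = 0.02782.
Expected number = 0.02782 × 500 = 13.91 ≈ 14.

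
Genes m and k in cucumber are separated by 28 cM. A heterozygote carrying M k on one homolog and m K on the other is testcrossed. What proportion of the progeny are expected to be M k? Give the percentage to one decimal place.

A map distance of 28 cM corresponds to a recombination frequency of 0.280.
The F1 is M k / m K, so M k is a parental gamete class with expected frequency (1 − r)/2 = 0.720/2 = 0.3600.
That is 0.3600 = 36.0% of the progeny.

36.0%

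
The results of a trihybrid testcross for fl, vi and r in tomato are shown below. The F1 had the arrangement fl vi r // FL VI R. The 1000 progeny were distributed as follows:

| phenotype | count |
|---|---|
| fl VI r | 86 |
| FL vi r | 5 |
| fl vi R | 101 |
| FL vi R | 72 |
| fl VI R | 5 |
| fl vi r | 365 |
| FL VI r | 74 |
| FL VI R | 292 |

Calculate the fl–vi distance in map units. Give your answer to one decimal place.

The two rarest classes, FL vi r and fl VI R, are the double crossovers. Comparing them with the parentals, only the fl allele has switched, so fl is the middle locus and the order is r – fl – vi.
Crossovers in the fl–vi interval produce the single-crossover classes fl VI r and FL vi R (86 + 72 = 158) plus the double crossovers (10).
RF(fl–vi) = (158 + 10) / 1000 = 168/1000 = 0.1680 → 16.8 map units.

16.8 map units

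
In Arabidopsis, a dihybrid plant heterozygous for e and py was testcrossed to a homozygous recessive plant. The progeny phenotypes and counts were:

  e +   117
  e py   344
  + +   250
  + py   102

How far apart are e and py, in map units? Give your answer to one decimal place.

26.9 map units

The two most frequent classes, + + (250) and e py (344), are the parental types, so the F1 was + + / e py.
The recombinant classes are + py and e +: 102 + 117 = 219.
Recombination frequency = 219/813 = 0.2694 ≈ 26.9%, i.e. 26.9 map units.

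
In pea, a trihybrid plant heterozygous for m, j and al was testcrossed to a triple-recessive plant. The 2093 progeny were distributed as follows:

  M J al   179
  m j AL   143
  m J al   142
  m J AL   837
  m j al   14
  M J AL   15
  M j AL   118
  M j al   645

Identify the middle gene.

m

The two most frequent reciprocal classes, m J AL and M j al, are the parental types, so the F1 was m J AL / M j al.
The two rarest classes, M J AL and m j al, are the double crossovers. Comparing them with the parentals, only the m allele has switched, so m is the middle locus and the order is al – m – j.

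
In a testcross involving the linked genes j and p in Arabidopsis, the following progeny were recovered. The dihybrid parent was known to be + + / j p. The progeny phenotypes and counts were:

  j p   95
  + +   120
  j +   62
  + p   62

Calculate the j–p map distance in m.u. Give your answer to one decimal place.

36.6 m.u.

The recombinant classes are + p and j +: 62 + 62 = 124.
Recombination frequency = 124/339 = 0.3658 ≈ 36.6%, i.e. 36.6 m.u.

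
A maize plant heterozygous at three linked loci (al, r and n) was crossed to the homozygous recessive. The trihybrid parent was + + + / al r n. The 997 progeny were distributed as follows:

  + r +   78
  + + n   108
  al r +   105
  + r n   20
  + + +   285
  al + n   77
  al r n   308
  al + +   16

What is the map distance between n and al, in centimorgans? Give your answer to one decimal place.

25.0 centimorgans

The two rarest classes, al + + and + r n, are the double crossovers. Comparing them with the parentals, only the al allele has switched, so al is the middle locus and the order is r – al – n.
Crossovers in the al–n interval produce the single-crossover classes + + n and al r + (108 + 105 = 213) plus the double crossovers (36).
RF(al–n) = (213 + 36) / 997 = 249/997 = 0.2497 → 25.0 centimorgans.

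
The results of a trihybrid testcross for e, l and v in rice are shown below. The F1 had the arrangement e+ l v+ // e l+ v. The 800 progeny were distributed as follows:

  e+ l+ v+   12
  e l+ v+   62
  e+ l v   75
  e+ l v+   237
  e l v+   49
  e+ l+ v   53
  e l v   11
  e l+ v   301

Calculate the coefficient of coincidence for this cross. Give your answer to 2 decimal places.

The two rarest classes, e+ l+ v+ and e l v, are the double crossovers. Comparing them with the parentals, only the l allele has switched, so l is the middle locus and the order is v – l – e.
v–l: (137 + 23)/800 = 0.2000; l–e: (102 + 23)/800 = 0.1562.
Expected DCO frequency = 0.2000 × 0.1562 ≈ 0.03124; observed = 23/800 ≈ 0.02875.
Coefficient of coincidence = 0.02875/0.03124 ≈ 0.92.

0.92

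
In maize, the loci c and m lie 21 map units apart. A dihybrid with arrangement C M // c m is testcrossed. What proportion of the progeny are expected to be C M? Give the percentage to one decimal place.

39.5%

A map distance of 21 map units corresponds to a recombination frequency of 0.210.
The F1 is C M / c m, so C M is a parental gamete class with expected frequency (1 − r)/2 = 0.790/2 = 0.3950.
That is 0.3950 = 39.5% of the progeny.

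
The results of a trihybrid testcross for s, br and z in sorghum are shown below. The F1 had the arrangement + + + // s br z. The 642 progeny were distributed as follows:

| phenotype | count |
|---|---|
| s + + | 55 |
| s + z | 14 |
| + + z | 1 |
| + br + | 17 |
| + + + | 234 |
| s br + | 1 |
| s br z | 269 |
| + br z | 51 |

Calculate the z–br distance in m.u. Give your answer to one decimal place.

The two rarest classes, + + z and s br +, are the double crossovers. Comparing them with the parentals, only the z allele has switched, so z is the middle locus and the order is s – z – br.
Crossovers in the z–br interval produce the single-crossover classes + br + and s + z (17 + 14 = 31) plus the double crossovers (2).
RF(z–br) = (31 + 2) / 642 = 33/642 = 0.0514 → 5.1 m.u.

5.1 m.u.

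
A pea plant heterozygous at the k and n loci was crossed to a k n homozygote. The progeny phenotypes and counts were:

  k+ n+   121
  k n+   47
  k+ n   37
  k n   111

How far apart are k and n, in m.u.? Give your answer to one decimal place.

26.6 m.u.

The two most frequent classes, k+ n+ (121) and k n (111), are the parental types, so the F1 was k+ n+ / k n.
The recombinant classes are k+ n and k n+: 37 + 47 = 84.
Recombination frequency = 84/316 = 0.2658 ≈ 26.6%, i.e. 26.6 m.u.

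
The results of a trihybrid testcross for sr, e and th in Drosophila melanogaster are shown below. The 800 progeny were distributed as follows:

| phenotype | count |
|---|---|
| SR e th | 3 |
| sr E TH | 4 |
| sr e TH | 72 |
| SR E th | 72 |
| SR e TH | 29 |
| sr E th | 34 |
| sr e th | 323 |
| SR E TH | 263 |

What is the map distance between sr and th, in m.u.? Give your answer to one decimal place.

18.9 m.u.

The two most frequent reciprocal classes, sr e th and SR E TH, are the parental types, so the F1 was sr e th / SR E TH.
The two rarest classes, SR e th and sr E TH, are the double crossovers. Comparing them with the parentals, only the sr allele has switched, so sr is the middle locus and the order is e – sr – th.
Crossovers in the sr–th interval produce the single-crossover classes sr e TH and SR E th (72 + 72 = 144) plus the double crossovers (7).
RF(sr–th) = (144 + 7) / 800 = 151/800 = 0.1888 → 18.9 m.u.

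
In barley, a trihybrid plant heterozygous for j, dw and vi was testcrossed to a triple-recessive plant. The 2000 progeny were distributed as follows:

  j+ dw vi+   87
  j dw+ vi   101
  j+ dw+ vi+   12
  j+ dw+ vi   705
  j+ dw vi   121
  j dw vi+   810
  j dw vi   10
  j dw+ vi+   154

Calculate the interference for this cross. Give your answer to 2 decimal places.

The two most frequent reciprocal classes, j+ dw+ vi and j dw vi+, are the parental types, so the F1 was j+ dw+ vi / j dw vi+.
The two rarest classes, j+ dw+ vi+ and j dw vi, are the double crossovers. Comparing them with the parentals, only the vi allele has switched, so vi is the middle locus and the order is dw – vi – j.
dw–vi: (275 + 22)/2000 = 0.1485; vi–j: (188 + 22)/2000 = 0.1050.
Expected DCO frequency = 0.1485 × 0.1050 ≈ 0.01559; observed = 22/2000 ≈ 0.01100.
Coefficient of coincidence = 0.01100/0.01559 ≈ 0.71; interference = 1 − 0.71 = 0.29.

0.29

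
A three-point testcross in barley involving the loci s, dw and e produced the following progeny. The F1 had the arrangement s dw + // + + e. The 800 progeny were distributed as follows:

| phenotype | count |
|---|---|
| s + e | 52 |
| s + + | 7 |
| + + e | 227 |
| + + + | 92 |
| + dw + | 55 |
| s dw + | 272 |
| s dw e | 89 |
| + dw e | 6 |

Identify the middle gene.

The two rarest classes, s + + and + dw e, are the double crossovers. Comparing them with the parentals, only the dw allele has switched, so dw is the middle locus and the order is s – dw – e.

dw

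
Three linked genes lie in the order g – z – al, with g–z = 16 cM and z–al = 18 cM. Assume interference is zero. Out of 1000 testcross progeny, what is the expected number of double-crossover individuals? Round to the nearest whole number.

Map distances give recombination frequencies of 0.160 and 0.180 for the two intervals.
With no interference, expected double-crossover frequency = 0.160 × 0.180 = 0.02880.
Expected number = 0.02880 × 1000 = 28.80 ≈ 29.

29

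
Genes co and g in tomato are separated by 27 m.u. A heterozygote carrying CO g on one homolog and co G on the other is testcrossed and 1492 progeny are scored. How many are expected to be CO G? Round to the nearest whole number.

201

A map distance of 27 m.u. corresponds to a recombination frequency of 0.270.
The F1 is CO g / co G, so CO G is a recombinant gamete class with expected frequency r/2 = 0.270/2 = 0.1350.
Expected number = 0.1350 × 1492 = 201.42 ≈ 201.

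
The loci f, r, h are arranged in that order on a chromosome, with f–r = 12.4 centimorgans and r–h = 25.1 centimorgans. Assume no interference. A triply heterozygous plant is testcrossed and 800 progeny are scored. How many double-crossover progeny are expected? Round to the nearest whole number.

25

Map distances give recombination frequencies of 0.124 and 0.251 for the two intervals.
With no interference, expected double-crossover frequency = 0.124 × 0.251 = 0.03112.
Expected number = 0.03112 × 800 = 24.90 ≈ 25.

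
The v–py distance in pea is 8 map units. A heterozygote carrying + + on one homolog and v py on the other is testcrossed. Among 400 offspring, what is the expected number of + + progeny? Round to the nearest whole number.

A map distance of 8 map units corresponds to a recombination frequency of 0.080.
The F1 is + + / v py, so + + is a parental gamete class with expected frequency (1 − r)/2 = 0.920/2 = 0.4600.
Expected number = 0.4600 × 400 = 184.00 ≈ 184.

184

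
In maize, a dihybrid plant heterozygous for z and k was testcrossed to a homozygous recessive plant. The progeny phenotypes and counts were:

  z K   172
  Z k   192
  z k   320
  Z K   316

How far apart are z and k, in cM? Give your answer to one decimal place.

36.4 cM

The two most frequent classes, Z K (316) and z k (320), are the parental types, so the F1 was Z K / z k.
The recombinant classes are Z k and z K: 192 + 172 = 364.
Recombination frequency = 364/1000 = 0.3640 ≈ 36.4%, i.e. 36.4 cM.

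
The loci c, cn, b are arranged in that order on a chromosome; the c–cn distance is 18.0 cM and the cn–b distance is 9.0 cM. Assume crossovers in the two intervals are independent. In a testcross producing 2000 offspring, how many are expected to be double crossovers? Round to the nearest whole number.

32

Map distances give recombination frequencies of 0.180 and 0.090 for the two intervals.
With no interference, expected double-crossover frequency = 0.180 × 0.090 = 0.01620.
Expected number = 0.01620 × 2000 = 32.40 ≈ 32.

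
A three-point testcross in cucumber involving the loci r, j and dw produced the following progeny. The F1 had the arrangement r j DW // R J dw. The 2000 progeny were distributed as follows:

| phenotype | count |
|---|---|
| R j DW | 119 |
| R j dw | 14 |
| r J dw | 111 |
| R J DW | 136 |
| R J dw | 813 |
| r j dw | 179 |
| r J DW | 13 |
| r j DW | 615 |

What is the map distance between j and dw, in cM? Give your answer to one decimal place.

The two rarest classes, r J DW and R j dw, are the double crossovers. Comparing them with the parentals, only the j allele has switched, so j is the middle locus and the order is r – j – dw.
Crossovers in the j–dw interval produce the single-crossover classes r j dw and R J DW (179 + 136 = 315) plus the double crossovers (27).
RF(j–dw) = (315 + 27) / 2000 = 342/2000 = 0.1710 → 17.1 cM.

17.1 cM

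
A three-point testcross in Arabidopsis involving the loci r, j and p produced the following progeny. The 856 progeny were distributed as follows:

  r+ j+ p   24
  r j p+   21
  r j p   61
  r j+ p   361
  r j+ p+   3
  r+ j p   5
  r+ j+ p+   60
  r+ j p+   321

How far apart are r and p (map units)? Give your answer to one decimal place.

The two most frequent reciprocal classes, r j+ p and r+ j p+, are the parental types, so the F1 was r j+ p / r+ j p+.
The two rarest classes, r j+ p+ and r+ j p, are the double crossovers. Comparing them with the parentals, only the p allele has switched, so p is the middle locus and the order is j – p – r.
Crossovers in the p–r interval produce the single-crossover classes r+ j+ p and r j p+ (24 + 21 = 45) plus the double crossovers (8).
RF(p–r) = (45 + 8) / 856 = 53/856 = 0.0619 → 6.2 map units.

6.2 map units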